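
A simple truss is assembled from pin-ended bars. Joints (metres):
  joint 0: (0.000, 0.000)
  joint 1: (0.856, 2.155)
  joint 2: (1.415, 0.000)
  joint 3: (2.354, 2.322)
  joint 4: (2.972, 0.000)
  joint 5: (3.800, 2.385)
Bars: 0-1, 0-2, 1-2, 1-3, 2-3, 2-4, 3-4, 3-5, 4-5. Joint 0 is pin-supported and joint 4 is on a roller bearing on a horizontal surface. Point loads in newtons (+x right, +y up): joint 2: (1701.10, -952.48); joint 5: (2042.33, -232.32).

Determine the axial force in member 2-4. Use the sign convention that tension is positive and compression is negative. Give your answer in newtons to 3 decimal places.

435.873

N=6 nodes, M=9 members, R=3 reactions → 2N=12, M+R=12
member 0 (0-1): L=2.3188, (cx,cy)=(0.3692,0.9294)
member 1 (0-2): L=1.4150, (cx,cy)=(1.0000,0.0000)
member 2 (1-2): L=2.2263, (cx,cy)=(0.2511,-0.9680)
member 3 (1-3): L=1.5073, (cx,cy)=(0.9938,0.1108)
member 4 (2-3): L=2.5047, (cx,cy)=(0.3749,0.9271)
member 5 (2-4): L=1.5570, (cx,cy)=(1.0000,0.0000)
member 6 (3-4): L=2.4028, (cx,cy)=(0.2572,-0.9664)
member 7 (3-5): L=1.4474, (cx,cy)=(0.9991,0.0435)
member 8 (4-5): L=2.5246, (cx,cy)=(0.3280,0.9447)
solve A·x = −loads:
  F[0-1] = +1296.2373 N (tension)
  F[0-2] = +3264.9124 N (tension)
  F[1-2] = -1156.0078 N (compression)
  F[1-3] = +773.5385 N (tension)
  F[2-3] = +2234.4202 N (tension)
  F[2-4] = +435.8728 N (tension)
  F[3-4] = -2135.0690 N (compression)
  F[3-5] = +2157.6341 N (tension)
  F[4-5] = -345.3366 N (compression)
  Rx@0 = -3743.4300 N
  Ry@0 = -1204.6792 N
  Ry@4 = +2389.4792 N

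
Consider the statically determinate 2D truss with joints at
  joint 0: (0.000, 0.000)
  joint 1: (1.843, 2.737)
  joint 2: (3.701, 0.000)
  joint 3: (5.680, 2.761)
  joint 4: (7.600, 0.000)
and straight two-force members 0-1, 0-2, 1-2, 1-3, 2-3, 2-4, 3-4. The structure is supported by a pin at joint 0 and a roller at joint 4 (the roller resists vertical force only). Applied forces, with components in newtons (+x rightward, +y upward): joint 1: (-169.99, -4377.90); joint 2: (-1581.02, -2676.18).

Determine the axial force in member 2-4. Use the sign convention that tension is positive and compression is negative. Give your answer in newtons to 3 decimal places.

N=5 nodes, M=7 members, R=3 reactions → 2N=10, M+R=10
member 0 (0-1): L=3.2997, (cx,cy)=(0.5585,0.8295)
member 1 (0-2): L=3.7010, (cx,cy)=(1.0000,0.0000)
member 2 (1-2): L=3.3081, (cx,cy)=(0.5617,-0.8274)
member 3 (1-3): L=3.8371, (cx,cy)=(1.0000,0.0063)
member 4 (2-3): L=3.3970, (cx,cy)=(0.5826,0.8128)
member 5 (2-4): L=3.8990, (cx,cy)=(1.0000,0.0000)
member 6 (3-4): L=3.3630, (cx,cy)=(0.5709,-0.8210)
solve A·x = −loads:
  F[0-1] = -5727.0166 N (compression)
  F[0-2] = +1447.7625 N (tension)
  F[1-2] = +425.5519 N (tension)
  F[1-3] = -3267.8605 N (compression)
  F[2-3] = +2859.4425 N (tension)
  F[2-4] = +1601.9596 N (tension)
  F[3-4] = -2805.9015 N (compression)
  Rx@0 = +1751.0100 N
  Ry@0 = +4750.4288 N
  Ry@4 = +2303.6512 N

1601.960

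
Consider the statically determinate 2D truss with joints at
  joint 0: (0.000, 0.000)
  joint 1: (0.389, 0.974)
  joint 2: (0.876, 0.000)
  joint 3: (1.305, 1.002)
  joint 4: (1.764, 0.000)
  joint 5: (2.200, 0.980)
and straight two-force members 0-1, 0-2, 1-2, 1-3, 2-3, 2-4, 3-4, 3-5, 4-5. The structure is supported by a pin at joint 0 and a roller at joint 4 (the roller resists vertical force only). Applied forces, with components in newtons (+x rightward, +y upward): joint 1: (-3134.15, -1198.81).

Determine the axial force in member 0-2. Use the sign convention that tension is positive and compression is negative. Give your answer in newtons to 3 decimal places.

-2069.799

N=6 nodes, M=9 members, R=3 reactions → 2N=12, M+R=12
member 0 (0-1): L=1.0488, (cx,cy)=(0.3709,0.9287)
member 1 (0-2): L=0.8760, (cx,cy)=(1.0000,0.0000)
member 2 (1-2): L=1.0890, (cx,cy)=(0.4472,-0.8944)
member 3 (1-3): L=0.9164, (cx,cy)=(0.9995,0.0306)
member 4 (2-3): L=1.0900, (cx,cy)=(0.3936,0.9193)
member 5 (2-4): L=0.8880, (cx,cy)=(1.0000,0.0000)
member 6 (3-4): L=1.1021, (cx,cy)=(0.4165,-0.9092)
member 7 (3-5): L=0.8953, (cx,cy)=(0.9997,-0.0246)
member 8 (4-5): L=1.0726, (cx,cy)=(0.4065,0.9137)
solve A·x = −loads:
  F[0-1] = -2869.6627 N (compression)
  F[0-2] = -2069.7994 N (compression)
  F[1-2] = +1684.2241 N (tension)
  F[1-3] = +1317.2065 N (tension)
  F[2-3] = -1638.6779 N (compression)
  F[2-4] = -671.6291 N (compression)
  F[3-4] = +1612.6816 N (tension)
  F[3-5] = +0.0000 N (tension)
  F[4-5] = -0.0000 N (compression)
  Rx@0 = +3134.1500 N
  Ry@0 = +2664.9806 N
  Ry@4 = -1466.1706 N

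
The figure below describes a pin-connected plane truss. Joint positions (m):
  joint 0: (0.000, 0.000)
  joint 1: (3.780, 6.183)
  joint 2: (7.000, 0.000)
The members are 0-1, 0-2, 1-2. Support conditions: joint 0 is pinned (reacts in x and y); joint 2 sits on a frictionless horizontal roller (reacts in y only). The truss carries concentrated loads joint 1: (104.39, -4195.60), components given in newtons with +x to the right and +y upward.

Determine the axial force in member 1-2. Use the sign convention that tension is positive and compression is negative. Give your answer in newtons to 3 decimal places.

-2658.410

N=3 nodes, M=3 members, R=3 reactions → 2N=6, M+R=6
member 0 (0-1): L=7.2469, (cx,cy)=(0.5216,0.8532)
member 1 (0-2): L=7.0000, (cx,cy)=(1.0000,0.0000)
member 2 (1-2): L=6.9712, (cx,cy)=(0.4619,-0.8869)
solve A·x = −loads:
  F[0-1] = -2153.9990 N (compression)
  F[0-2] = +1227.9174 N (tension)
  F[1-2] = -2658.4101 N (compression)
  Rx@0 = -104.3900 N
  Ry@0 = +1837.7698 N
  Ry@2 = +2357.8302 N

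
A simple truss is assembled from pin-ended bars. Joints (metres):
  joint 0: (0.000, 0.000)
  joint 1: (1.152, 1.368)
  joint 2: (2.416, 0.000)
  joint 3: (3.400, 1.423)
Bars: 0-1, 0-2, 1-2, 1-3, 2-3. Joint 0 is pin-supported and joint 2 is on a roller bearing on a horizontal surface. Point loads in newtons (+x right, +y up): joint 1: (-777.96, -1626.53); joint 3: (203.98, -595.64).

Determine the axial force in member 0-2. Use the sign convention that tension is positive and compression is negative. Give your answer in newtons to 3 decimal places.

N=4 nodes, M=5 members, R=3 reactions → 2N=8, M+R=8
member 0 (0-1): L=1.7884, (cx,cy)=(0.6441,0.7649)
member 1 (0-2): L=2.4160, (cx,cy)=(1.0000,0.0000)
member 2 (1-2): L=1.8626, (cx,cy)=(0.6786,-0.7345)
member 3 (1-3): L=2.2487, (cx,cy)=(0.9997,0.0245)
member 4 (2-3): L=1.7301, (cx,cy)=(0.5688,0.8225)
solve A·x = −loads:
  F[0-1] = -1214.1661 N (compression)
  F[0-2] = +208.1078 N (tension)
  F[1-2] = -929.2005 N (compression)
  F[1-3] = +626.6493 N (tension)
  F[2-3] = -742.8134 N (compression)
  Rx@0 = +573.9800 N
  Ry@0 = +928.7293 N
  Ry@2 = +1293.4407 N

208.108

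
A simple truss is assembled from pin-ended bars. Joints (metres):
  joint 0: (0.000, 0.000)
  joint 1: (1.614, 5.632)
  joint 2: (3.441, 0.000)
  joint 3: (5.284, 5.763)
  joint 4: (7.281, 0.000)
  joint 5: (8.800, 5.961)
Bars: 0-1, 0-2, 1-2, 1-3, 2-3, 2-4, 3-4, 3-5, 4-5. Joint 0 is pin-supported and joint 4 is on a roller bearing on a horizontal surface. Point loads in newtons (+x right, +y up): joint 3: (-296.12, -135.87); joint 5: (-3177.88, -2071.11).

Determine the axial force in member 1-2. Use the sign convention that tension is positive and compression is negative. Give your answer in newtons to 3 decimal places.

N=6 nodes, M=9 members, R=3 reactions → 2N=12, M+R=12
member 0 (0-1): L=5.8587, (cx,cy)=(0.2755,0.9613)
member 1 (0-2): L=3.4410, (cx,cy)=(1.0000,0.0000)
member 2 (1-2): L=5.9209, (cx,cy)=(0.3086,-0.9512)
member 3 (1-3): L=3.6723, (cx,cy)=(0.9994,0.0357)
member 4 (2-3): L=6.0505, (cx,cy)=(0.3046,0.9525)
member 5 (2-4): L=3.8400, (cx,cy)=(1.0000,0.0000)
member 6 (3-4): L=6.0992, (cx,cy)=(0.3274,-0.9449)
member 7 (3-5): L=3.5216, (cx,cy)=(0.9984,0.0562)
member 8 (4-5): L=6.1515, (cx,cy)=(0.2469,0.9690)
solve A·x = −loads:
  F[0-1] = -2539.5829 N (compression)
  F[0-2] = -2774.3766 N (compression)
  F[1-2] = +2511.2215 N (tension)
  F[1-3] = -1475.4416 N (compression)
  F[2-3] = -2507.8545 N (compression)
  F[2-4] = -1235.6004 N (compression)
  F[3-4] = +2279.6908 N (tension)
  F[3-5] = -2692.9565 N (compression)
  F[4-5] = -1981.0461 N (compression)
  Rx@0 = +3474.0000 N
  Ry@0 = +2441.3128 N
  Ry@4 = -234.3328 N

2511.221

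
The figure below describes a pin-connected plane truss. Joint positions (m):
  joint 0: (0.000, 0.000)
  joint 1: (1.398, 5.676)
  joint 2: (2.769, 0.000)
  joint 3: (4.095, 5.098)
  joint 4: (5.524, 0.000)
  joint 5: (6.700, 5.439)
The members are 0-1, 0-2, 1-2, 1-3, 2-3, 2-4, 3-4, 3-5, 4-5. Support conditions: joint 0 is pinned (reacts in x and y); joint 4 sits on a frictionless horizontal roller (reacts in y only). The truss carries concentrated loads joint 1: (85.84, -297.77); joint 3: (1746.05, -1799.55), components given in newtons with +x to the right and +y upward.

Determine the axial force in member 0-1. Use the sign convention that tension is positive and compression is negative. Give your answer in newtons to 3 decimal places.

1041.898

N=6 nodes, M=9 members, R=3 reactions → 2N=12, M+R=12
member 0 (0-1): L=5.8456, (cx,cy)=(0.2392,0.9710)
member 1 (0-2): L=2.7690, (cx,cy)=(1.0000,0.0000)
member 2 (1-2): L=5.8392, (cx,cy)=(0.2348,-0.9720)
member 3 (1-3): L=2.7582, (cx,cy)=(0.9778,-0.2096)
member 4 (2-3): L=5.2676, (cx,cy)=(0.2517,0.9678)
member 5 (2-4): L=2.7550, (cx,cy)=(1.0000,0.0000)
member 6 (3-4): L=5.2945, (cx,cy)=(0.2699,-0.9629)
member 7 (3-5): L=2.6272, (cx,cy)=(0.9915,0.1298)
member 8 (4-5): L=5.5647, (cx,cy)=(0.2113,0.9774)
solve A·x = −loads:
  F[0-1] = +1041.8984 N (tension)
  F[0-2] = +1582.7168 N (tension)
  F[1-2] = -1458.6081 N (compression)
  F[1-3] = +517.2868 N (tension)
  F[2-3] = +1465.0095 N (tension)
  F[2-4] = +871.4670 N (tension)
  F[3-4] = -3228.8139 N (compression)
  F[3-5] = -0.0000 N (compression)
  F[4-5] = +0.0000 N (tension)
  Rx@0 = -1831.8900 N
  Ry@0 = -1011.6645 N
  Ry@4 = +3108.9845 N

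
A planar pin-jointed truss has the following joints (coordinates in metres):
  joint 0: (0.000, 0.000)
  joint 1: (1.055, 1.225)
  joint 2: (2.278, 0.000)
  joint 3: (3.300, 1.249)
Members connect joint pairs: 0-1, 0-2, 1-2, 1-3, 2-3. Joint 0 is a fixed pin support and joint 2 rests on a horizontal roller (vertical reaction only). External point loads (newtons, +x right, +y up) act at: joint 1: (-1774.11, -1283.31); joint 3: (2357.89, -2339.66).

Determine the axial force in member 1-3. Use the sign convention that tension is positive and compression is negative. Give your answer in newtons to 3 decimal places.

N=4 nodes, M=5 members, R=3 reactions → 2N=8, M+R=8
member 0 (0-1): L=1.6167, (cx,cy)=(0.6526,0.7577)
member 1 (0-2): L=2.2780, (cx,cy)=(1.0000,0.0000)
member 2 (1-2): L=1.7310, (cx,cy)=(0.7065,-0.7077)
member 3 (1-3): L=2.2451, (cx,cy)=(0.9999,0.0107)
member 4 (2-3): L=1.6138, (cx,cy)=(0.6333,0.7739)
solve A·x = −loads:
  F[0-1] = +923.1005 N (tension)
  F[0-2] = -18.6100 N (compression)
  F[1-2] = -2736.6605 N (compression)
  F[1-3] = +4310.2758 N (tension)
  F[2-3] = -3082.6263 N (compression)
  Rx@0 = -583.7800 N
  Ry@0 = -699.4575 N
  Ry@2 = +4322.4275 N

4310.276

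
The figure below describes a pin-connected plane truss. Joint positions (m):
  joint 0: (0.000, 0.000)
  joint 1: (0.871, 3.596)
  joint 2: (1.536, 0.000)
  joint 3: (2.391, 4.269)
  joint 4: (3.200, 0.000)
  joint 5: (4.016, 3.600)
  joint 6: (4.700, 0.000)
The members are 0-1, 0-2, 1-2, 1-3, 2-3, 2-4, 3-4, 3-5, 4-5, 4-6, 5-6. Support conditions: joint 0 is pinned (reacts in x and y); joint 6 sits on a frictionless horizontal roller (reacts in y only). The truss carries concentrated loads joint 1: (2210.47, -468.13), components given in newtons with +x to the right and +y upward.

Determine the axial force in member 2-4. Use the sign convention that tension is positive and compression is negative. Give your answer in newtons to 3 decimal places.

N=7 nodes, M=11 members, R=3 reactions → 2N=14, M+R=14
member 0 (0-1): L=3.7000, (cx,cy)=(0.2354,0.9719)
member 1 (0-2): L=1.5360, (cx,cy)=(1.0000,0.0000)
member 2 (1-2): L=3.6570, (cx,cy)=(0.1818,-0.9833)
member 3 (1-3): L=1.6623, (cx,cy)=(0.9144,0.4049)
member 4 (2-3): L=4.3538, (cx,cy)=(0.1964,0.9805)
member 5 (2-4): L=1.6640, (cx,cy)=(1.0000,0.0000)
member 6 (3-4): L=4.3450, (cx,cy)=(0.1862,-0.9825)
member 7 (3-5): L=1.7573, (cx,cy)=(0.9247,-0.3807)
member 8 (4-5): L=3.6913, (cx,cy)=(0.2211,0.9753)
member 9 (4-6): L=1.5000, (cx,cy)=(1.0000,0.0000)
member 10 (5-6): L=3.6644, (cx,cy)=(0.1867,-0.9824)
solve A·x = −loads:
  F[0-1] = +1347.7438 N (tension)
  F[0-2] = +1893.2022 N (tension)
  F[1-2] = -2459.2373 N (compression)
  F[1-3] = -1581.4011 N (compression)
  F[2-3] = +2466.2591 N (tension)
  F[2-4] = +961.6767 N (tension)
  F[3-4] = -1525.7146 N (compression)
  F[3-5] = -732.7779 N (compression)
  F[4-5] = +1537.0613 N (tension)
  F[4-6] = +337.8197 N (tension)
  F[5-6] = -1809.8065 N (compression)
  Rx@0 = -2210.4700 N
  Ry@0 = -1309.8682 N
  Ry@6 = +1777.9982 N

961.677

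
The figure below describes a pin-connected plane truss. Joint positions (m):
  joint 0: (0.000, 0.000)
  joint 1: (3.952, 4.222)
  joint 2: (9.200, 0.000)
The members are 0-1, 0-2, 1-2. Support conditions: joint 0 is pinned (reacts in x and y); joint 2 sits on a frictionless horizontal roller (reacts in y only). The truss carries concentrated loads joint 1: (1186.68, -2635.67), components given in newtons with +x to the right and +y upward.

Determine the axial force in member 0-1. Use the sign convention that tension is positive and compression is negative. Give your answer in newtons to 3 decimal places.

-1313.437

N=3 nodes, M=3 members, R=3 reactions → 2N=6, M+R=6
member 0 (0-1): L=5.7830, (cx,cy)=(0.6834,0.7301)
member 1 (0-2): L=9.2000, (cx,cy)=(1.0000,0.0000)
member 2 (1-2): L=6.7355, (cx,cy)=(0.7792,-0.6268)
solve A·x = −loads:
  F[0-1] = -1313.4369 N (compression)
  F[0-2] = +2084.2529 N (tension)
  F[1-2] = -2675.0112 N (compression)
  Rx@0 = -1186.6800 N
  Ry@0 = +958.8949 N
  Ry@2 = +1676.7751 N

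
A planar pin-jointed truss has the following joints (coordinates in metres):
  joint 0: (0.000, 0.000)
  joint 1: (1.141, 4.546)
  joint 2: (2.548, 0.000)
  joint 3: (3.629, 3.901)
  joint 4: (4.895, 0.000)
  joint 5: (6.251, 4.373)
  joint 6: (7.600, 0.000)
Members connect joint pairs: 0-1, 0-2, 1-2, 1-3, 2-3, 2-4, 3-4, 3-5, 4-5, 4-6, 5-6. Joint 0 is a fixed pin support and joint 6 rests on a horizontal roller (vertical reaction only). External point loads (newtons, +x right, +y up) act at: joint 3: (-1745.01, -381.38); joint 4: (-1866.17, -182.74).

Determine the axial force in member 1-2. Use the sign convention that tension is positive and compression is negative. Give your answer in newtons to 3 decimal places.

1406.132

N=7 nodes, M=11 members, R=3 reactions → 2N=14, M+R=14
member 0 (0-1): L=4.6870, (cx,cy)=(0.2434,0.9699)
member 1 (0-2): L=2.5480, (cx,cy)=(1.0000,0.0000)
member 2 (1-2): L=4.7588, (cx,cy)=(0.2957,-0.9553)
member 3 (1-3): L=2.5702, (cx,cy)=(0.9680,-0.2509)
member 4 (2-3): L=4.0480, (cx,cy)=(0.2670,0.9637)
member 5 (2-4): L=2.3470, (cx,cy)=(1.0000,0.0000)
member 6 (3-4): L=4.1013, (cx,cy)=(0.3087,-0.9512)
member 7 (3-5): L=2.6641, (cx,cy)=(0.9842,0.1772)
member 8 (4-5): L=4.5784, (cx,cy)=(0.2962,0.9551)
member 9 (4-6): L=2.7050, (cx,cy)=(1.0000,0.0000)
member 10 (5-6): L=4.5763, (cx,cy)=(0.2948,-0.9556)
solve A·x = −loads:
  F[0-1] = -1195.9872 N (compression)
  F[0-2] = -3320.0299 N (compression)
  F[1-2] = +1406.1318 N (tension)
  F[1-3] = -730.2628 N (compression)
  F[2-3] = -1393.8861 N (compression)
  F[2-4] = -2532.0550 N (compression)
  F[3-4] = +892.4881 N (tension)
  F[3-5] = +396.6635 N (tension)
  F[4-5] = -697.4549 N (compression)
  F[4-6] = -183.8216 N (compression)
  F[5-6] = +623.5961 N (tension)
  Rx@0 = +3611.1800 N
  Ry@0 = +1160.0073 N
  Ry@6 = -595.8873 N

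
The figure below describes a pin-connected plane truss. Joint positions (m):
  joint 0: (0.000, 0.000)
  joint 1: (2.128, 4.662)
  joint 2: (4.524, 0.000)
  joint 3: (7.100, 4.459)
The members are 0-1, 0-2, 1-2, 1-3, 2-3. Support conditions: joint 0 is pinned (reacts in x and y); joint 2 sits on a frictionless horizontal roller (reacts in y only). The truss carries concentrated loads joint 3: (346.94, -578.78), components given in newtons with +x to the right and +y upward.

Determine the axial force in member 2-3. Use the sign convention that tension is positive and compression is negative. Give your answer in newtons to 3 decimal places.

-637.036

N=4 nodes, M=5 members, R=3 reactions → 2N=8, M+R=8
member 0 (0-1): L=5.1247, (cx,cy)=(0.4152,0.9097)
member 1 (0-2): L=4.5240, (cx,cy)=(1.0000,0.0000)
member 2 (1-2): L=5.2417, (cx,cy)=(0.4571,-0.8894)
member 3 (1-3): L=4.9761, (cx,cy)=(0.9992,-0.0408)
member 4 (2-3): L=5.1496, (cx,cy)=(0.5002,0.8659)
solve A·x = −loads:
  F[0-1] = +738.1656 N (tension)
  F[0-2] = +40.4217 N (tension)
  F[1-2] = -785.5671 N (compression)
  F[1-3] = +666.1607 N (tension)
  F[2-3] = -637.0364 N (compression)
  Rx@0 = -346.9400 N
  Ry@0 = -671.5170 N
  Ry@2 = +1250.2970 N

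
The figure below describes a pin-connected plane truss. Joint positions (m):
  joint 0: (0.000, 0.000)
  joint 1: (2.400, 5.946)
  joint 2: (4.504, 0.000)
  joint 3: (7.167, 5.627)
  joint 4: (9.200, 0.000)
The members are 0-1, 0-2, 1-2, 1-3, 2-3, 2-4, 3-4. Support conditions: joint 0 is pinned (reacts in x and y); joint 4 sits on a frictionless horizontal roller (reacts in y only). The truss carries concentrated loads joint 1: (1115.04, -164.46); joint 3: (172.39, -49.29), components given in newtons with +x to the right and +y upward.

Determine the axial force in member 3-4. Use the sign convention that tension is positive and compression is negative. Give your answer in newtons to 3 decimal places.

-964.801

N=5 nodes, M=7 members, R=3 reactions → 2N=10, M+R=10
member 0 (0-1): L=6.4121, (cx,cy)=(0.3743,0.9273)
member 1 (0-2): L=4.5040, (cx,cy)=(1.0000,0.0000)
member 2 (1-2): L=6.3073, (cx,cy)=(0.3336,-0.9427)
member 3 (1-3): L=4.7777, (cx,cy)=(0.9978,-0.0668)
member 4 (2-3): L=6.2253, (cx,cy)=(0.4278,0.9039)
member 5 (2-4): L=4.6960, (cx,cy)=(1.0000,0.0000)
member 6 (3-4): L=5.9830, (cx,cy)=(0.3398,-0.9405)
solve A·x = −loads:
  F[0-1] = +748.0178 N (tension)
  F[0-2] = +1007.4523 N (tension)
  F[1-2] = -871.6053 N (compression)
  F[1-3] = -545.5269 N (compression)
  F[2-3] = +909.0509 N (tension)
  F[2-4] = +327.8361 N (tension)
  F[3-4] = -964.8014 N (compression)
  Rx@0 = -1287.4300 N
  Ry@0 = -693.6448 N
  Ry@4 = +907.3948 N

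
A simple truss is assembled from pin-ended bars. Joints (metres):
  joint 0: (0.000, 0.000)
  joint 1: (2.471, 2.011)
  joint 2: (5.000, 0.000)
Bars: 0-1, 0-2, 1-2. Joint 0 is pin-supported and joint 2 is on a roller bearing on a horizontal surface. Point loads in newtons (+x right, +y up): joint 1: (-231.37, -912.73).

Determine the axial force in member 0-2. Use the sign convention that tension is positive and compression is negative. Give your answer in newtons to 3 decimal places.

N=3 nodes, M=3 members, R=3 reactions → 2N=6, M+R=6
member 0 (0-1): L=3.1859, (cx,cy)=(0.7756,0.6312)
member 1 (0-2): L=5.0000, (cx,cy)=(1.0000,0.0000)
member 2 (1-2): L=3.2311, (cx,cy)=(0.7827,-0.6224)
solve A·x = −loads:
  F[0-1] = -878.8013 N (compression)
  F[0-2] = +450.2326 N (tension)
  F[1-2] = -575.2248 N (compression)
  Rx@0 = +231.3700 N
  Ry@0 = +554.7158 N
  Ry@2 = +358.0142 N

450.233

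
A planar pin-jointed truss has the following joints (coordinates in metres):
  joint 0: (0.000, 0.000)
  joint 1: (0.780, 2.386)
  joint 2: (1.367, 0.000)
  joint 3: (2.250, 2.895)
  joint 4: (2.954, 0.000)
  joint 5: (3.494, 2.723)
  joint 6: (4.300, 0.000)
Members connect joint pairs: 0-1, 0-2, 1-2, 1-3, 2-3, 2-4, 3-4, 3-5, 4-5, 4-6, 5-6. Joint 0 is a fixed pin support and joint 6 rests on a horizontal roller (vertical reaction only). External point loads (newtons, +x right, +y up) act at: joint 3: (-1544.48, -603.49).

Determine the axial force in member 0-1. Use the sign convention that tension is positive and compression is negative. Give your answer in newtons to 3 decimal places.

-1396.676

N=7 nodes, M=11 members, R=3 reactions → 2N=14, M+R=14
member 0 (0-1): L=2.5103, (cx,cy)=(0.3107,0.9505)
member 1 (0-2): L=1.3670, (cx,cy)=(1.0000,0.0000)
member 2 (1-2): L=2.4571, (cx,cy)=(0.2389,-0.9710)
member 3 (1-3): L=1.5556, (cx,cy)=(0.9450,0.3272)
member 4 (2-3): L=3.0267, (cx,cy)=(0.2917,0.9565)
member 5 (2-4): L=1.5870, (cx,cy)=(1.0000,0.0000)
member 6 (3-4): L=2.9794, (cx,cy)=(0.2363,-0.9717)
member 7 (3-5): L=1.2558, (cx,cy)=(0.9906,-0.1370)
member 8 (4-5): L=2.7760, (cx,cy)=(0.1945,0.9809)
member 9 (4-6): L=1.3460, (cx,cy)=(1.0000,0.0000)
member 10 (5-6): L=2.8398, (cx,cy)=(0.2838,-0.9589)
solve A·x = −loads:
  F[0-1] = -1396.6762 N (compression)
  F[0-2] = -1110.4978 N (compression)
  F[1-2] = +1117.2042 N (tension)
  F[1-3] = -741.7035 N (compression)
  F[2-3] = -1134.1961 N (compression)
  F[2-4] = -512.7128 N (compression)
  F[3-4] = +695.5834 N (tension)
  F[3-5] = +351.6662 N (tension)
  F[4-5] = -689.0482 N (compression)
  F[4-6] = -214.3168 N (compression)
  F[5-6] = +755.1032 N (tension)
  Rx@0 = +1544.4800 N
  Ry@0 = +1327.5405 N
  Ry@6 = -724.0505 N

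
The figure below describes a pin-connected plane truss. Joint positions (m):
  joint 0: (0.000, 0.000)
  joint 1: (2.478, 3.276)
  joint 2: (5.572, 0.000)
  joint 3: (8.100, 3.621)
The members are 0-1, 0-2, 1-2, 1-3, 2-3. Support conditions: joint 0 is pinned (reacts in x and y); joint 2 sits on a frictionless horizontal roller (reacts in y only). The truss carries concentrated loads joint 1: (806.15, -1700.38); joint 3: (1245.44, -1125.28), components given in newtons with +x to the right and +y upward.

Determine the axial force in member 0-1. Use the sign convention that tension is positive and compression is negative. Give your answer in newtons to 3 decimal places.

1065.377

N=4 nodes, M=5 members, R=3 reactions → 2N=8, M+R=8
member 0 (0-1): L=4.1076, (cx,cy)=(0.6033,0.7975)
member 1 (0-2): L=5.5720, (cx,cy)=(1.0000,0.0000)
member 2 (1-2): L=4.5061, (cx,cy)=(0.6866,-0.7270)
member 3 (1-3): L=5.6326, (cx,cy)=(0.9981,0.0613)
member 4 (2-3): L=4.4162, (cx,cy)=(0.5724,0.8199)
solve A·x = −loads:
  F[0-1] = +1065.3771 N (tension)
  F[0-2] = +1408.8832 N (tension)
  F[1-2] = -3328.4728 N (compression)
  F[1-3] = +2125.9562 N (tension)
  F[2-3] = -1531.1979 N (compression)
  Rx@0 = -2051.5900 N
  Ry@0 = -849.6801 N
  Ry@2 = +3675.3401 N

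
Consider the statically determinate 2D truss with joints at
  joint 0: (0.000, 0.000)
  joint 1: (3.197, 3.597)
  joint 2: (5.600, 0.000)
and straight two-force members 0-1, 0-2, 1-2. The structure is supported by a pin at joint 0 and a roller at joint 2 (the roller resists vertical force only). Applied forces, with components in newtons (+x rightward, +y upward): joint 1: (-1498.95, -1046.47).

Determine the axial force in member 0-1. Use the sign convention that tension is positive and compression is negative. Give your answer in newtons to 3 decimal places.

-1888.912

N=3 nodes, M=3 members, R=3 reactions → 2N=6, M+R=6
member 0 (0-1): L=4.8124, (cx,cy)=(0.6643,0.7474)
member 1 (0-2): L=5.6000, (cx,cy)=(1.0000,0.0000)
member 2 (1-2): L=4.3258, (cx,cy)=(0.5555,-0.8315)
solve A·x = −loads:
  F[0-1] = -1888.9121 N (compression)
  F[0-2] = -244.0982 N (compression)
  F[1-2] = +439.4206 N (tension)
  Rx@0 = +1498.9500 N
  Ry@0 = +1411.8555 N
  Ry@2 = -365.3855 N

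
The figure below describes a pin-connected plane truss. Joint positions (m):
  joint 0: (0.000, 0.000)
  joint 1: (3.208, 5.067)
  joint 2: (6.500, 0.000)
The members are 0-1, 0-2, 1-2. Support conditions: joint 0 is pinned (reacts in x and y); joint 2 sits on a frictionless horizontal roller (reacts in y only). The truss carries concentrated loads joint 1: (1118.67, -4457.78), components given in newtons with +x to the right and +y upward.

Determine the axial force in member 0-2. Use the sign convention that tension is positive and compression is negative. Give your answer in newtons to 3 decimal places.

N=3 nodes, M=3 members, R=3 reactions → 2N=6, M+R=6
member 0 (0-1): L=5.9971, (cx,cy)=(0.5349,0.8449)
member 1 (0-2): L=6.5000, (cx,cy)=(1.0000,0.0000)
member 2 (1-2): L=6.0425, (cx,cy)=(0.5448,-0.8386)
solve A·x = −loads:
  F[0-1] = -1640.0102 N (compression)
  F[0-2] = +1995.9461 N (tension)
  F[1-2] = -3663.5771 N (compression)
  Rx@0 = -1118.6700 N
  Ry@0 = +1385.6478 N
  Ry@2 = +3072.1322 N

1995.946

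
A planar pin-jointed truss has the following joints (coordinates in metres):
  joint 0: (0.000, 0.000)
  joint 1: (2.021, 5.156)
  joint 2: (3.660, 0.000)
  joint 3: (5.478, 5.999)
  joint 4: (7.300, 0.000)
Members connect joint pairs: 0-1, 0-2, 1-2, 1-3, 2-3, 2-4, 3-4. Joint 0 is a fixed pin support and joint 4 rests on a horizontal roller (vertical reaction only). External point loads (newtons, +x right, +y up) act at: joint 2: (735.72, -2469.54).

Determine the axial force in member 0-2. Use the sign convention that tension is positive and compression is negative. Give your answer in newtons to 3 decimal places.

N=5 nodes, M=7 members, R=3 reactions → 2N=10, M+R=10
member 0 (0-1): L=5.5379, (cx,cy)=(0.3649,0.9310)
member 1 (0-2): L=3.6600, (cx,cy)=(1.0000,0.0000)
member 2 (1-2): L=5.4102, (cx,cy)=(0.3029,-0.9530)
member 3 (1-3): L=3.5583, (cx,cy)=(0.9715,0.2369)
member 4 (2-3): L=6.2684, (cx,cy)=(0.2900,0.9570)
member 5 (2-4): L=3.6400, (cx,cy)=(1.0000,0.0000)
member 6 (3-4): L=6.2696, (cx,cy)=(0.2906,-0.9568)
solve A·x = −loads:
  F[0-1] = -1322.6042 N (compression)
  F[0-2] = +1218.3874 N (tension)
  F[1-2] = +1084.5326 N (tension)
  F[1-3] = -834.9914 N (compression)
  F[2-3] = +1500.4628 N (tension)
  F[2-4] = +376.0484 N (tension)
  F[3-4] = -1293.9997 N (compression)
  Rx@0 = -735.7200 N
  Ry@0 = +1231.3871 N
  Ry@4 = +1238.1529 N

1218.387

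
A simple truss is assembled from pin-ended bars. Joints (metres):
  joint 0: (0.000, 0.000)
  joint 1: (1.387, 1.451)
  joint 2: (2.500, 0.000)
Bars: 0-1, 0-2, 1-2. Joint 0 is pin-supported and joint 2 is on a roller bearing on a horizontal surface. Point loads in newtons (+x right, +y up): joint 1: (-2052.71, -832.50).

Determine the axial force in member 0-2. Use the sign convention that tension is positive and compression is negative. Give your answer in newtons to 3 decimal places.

N=3 nodes, M=3 members, R=3 reactions → 2N=6, M+R=6
member 0 (0-1): L=2.0073, (cx,cy)=(0.6910,0.7229)
member 1 (0-2): L=2.5000, (cx,cy)=(1.0000,0.0000)
member 2 (1-2): L=1.8287, (cx,cy)=(0.6086,-0.7935)
solve A·x = −loads:
  F[0-1] = -2160.8643 N (compression)
  F[0-2] = -559.5850 N (compression)
  F[1-2] = +919.4224 N (tension)
  Rx@0 = +2052.7100 N
  Ry@0 = +1562.0219 N
  Ry@2 = -729.5219 N

-559.585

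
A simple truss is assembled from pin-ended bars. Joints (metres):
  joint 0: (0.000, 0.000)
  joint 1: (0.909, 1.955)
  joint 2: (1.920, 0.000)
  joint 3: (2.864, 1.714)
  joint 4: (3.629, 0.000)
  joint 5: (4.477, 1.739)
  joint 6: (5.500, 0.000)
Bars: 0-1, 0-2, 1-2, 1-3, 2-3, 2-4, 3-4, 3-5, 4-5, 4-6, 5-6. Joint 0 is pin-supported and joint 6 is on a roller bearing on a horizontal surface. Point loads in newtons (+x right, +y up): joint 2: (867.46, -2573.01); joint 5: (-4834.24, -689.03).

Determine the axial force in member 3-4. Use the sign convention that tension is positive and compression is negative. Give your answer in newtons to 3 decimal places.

754.907

N=7 nodes, M=11 members, R=3 reactions → 2N=14, M+R=14
member 0 (0-1): L=2.1560, (cx,cy)=(0.4216,0.9068)
member 1 (0-2): L=1.9200, (cx,cy)=(1.0000,0.0000)
member 2 (1-2): L=2.2009, (cx,cy)=(0.4593,-0.8883)
member 3 (1-3): L=1.9698, (cx,cy)=(0.9925,-0.1223)
member 4 (2-3): L=1.9568, (cx,cy)=(0.4824,0.8759)
member 5 (2-4): L=1.7090, (cx,cy)=(1.0000,0.0000)
member 6 (3-4): L=1.8770, (cx,cy)=(0.4076,-0.9132)
member 7 (3-5): L=1.6132, (cx,cy)=(0.9999,0.0155)
member 8 (4-5): L=1.9347, (cx,cy)=(0.4383,0.8988)
member 9 (4-6): L=1.8710, (cx,cy)=(1.0000,0.0000)
member 10 (5-6): L=2.0176, (cx,cy)=(0.5070,-0.8619)
solve A·x = −loads:
  F[0-1] = -3673.9599 N (compression)
  F[0-2] = -2417.7817 N (compression)
  F[1-2] = +4235.5410 N (tension)
  F[1-3] = -3521.0412 N (compression)
  F[2-3] = -1357.6743 N (compression)
  F[2-4] = -684.6701 N (compression)
  F[3-4] = +754.9068 N (tension)
  F[3-5] = -4457.7837 N (compression)
  F[4-5] = -766.9551 N (compression)
  F[4-6] = -40.8341 N (compression)
  F[5-6] = +80.5340 N (tension)
  Rx@0 = +3966.7800 N
  Ry@0 = +3331.4540 N
  Ry@6 = -69.4140 N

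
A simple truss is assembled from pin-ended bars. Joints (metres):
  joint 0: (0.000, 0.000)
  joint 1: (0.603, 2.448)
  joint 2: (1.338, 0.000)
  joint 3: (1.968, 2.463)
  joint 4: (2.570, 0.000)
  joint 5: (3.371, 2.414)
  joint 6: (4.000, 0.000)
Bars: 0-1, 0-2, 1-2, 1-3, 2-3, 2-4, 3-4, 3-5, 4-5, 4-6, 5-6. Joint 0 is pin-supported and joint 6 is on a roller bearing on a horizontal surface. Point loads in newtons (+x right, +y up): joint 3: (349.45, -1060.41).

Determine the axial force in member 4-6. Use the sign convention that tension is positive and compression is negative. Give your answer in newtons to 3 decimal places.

N=7 nodes, M=11 members, R=3 reactions → 2N=14, M+R=14
member 0 (0-1): L=2.5212, (cx,cy)=(0.2392,0.9710)
member 1 (0-2): L=1.3380, (cx,cy)=(1.0000,0.0000)
member 2 (1-2): L=2.5560, (cx,cy)=(0.2876,-0.9578)
member 3 (1-3): L=1.3651, (cx,cy)=(0.9999,0.0110)
member 4 (2-3): L=2.5423, (cx,cy)=(0.2478,0.9688)
member 5 (2-4): L=1.2320, (cx,cy)=(1.0000,0.0000)
member 6 (3-4): L=2.5355, (cx,cy)=(0.2374,-0.9714)
member 7 (3-5): L=1.4039, (cx,cy)=(0.9994,-0.0349)
member 8 (4-5): L=2.5434, (cx,cy)=(0.3149,0.9491)
member 9 (4-6): L=1.4300, (cx,cy)=(1.0000,0.0000)
member 10 (5-6): L=2.4946, (cx,cy)=(0.2521,-0.9677)
solve A·x = −loads:
  F[0-1] = -333.1846 N (compression)
  F[0-2] = +429.1392 N (tension)
  F[1-2] = +335.7597 N (tension)
  F[1-3] = -176.2520 N (compression)
  F[2-3] = -331.9309 N (compression)
  F[2-4] = +607.9463 N (tension)
  F[3-4] = -743.0728 N (compression)
  F[3-5] = -431.7829 N (compression)
  F[4-5] = +760.5240 N (tension)
  F[4-6] = +192.0080 N (tension)
  F[5-6] = -761.4999 N (compression)
  Rx@0 = -349.4500 N
  Ry@0 = +323.5144 N
  Ry@6 = +736.8956 N

192.008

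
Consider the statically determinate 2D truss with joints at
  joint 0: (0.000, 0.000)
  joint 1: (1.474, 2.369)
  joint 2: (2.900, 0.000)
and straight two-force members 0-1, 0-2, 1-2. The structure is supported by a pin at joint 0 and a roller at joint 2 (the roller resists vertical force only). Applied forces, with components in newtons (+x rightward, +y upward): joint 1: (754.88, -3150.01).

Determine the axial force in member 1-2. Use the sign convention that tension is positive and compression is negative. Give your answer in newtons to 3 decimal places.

-2588.517

N=3 nodes, M=3 members, R=3 reactions → 2N=6, M+R=6
member 0 (0-1): L=2.7901, (cx,cy)=(0.5283,0.8491)
member 1 (0-2): L=2.9000, (cx,cy)=(1.0000,0.0000)
member 2 (1-2): L=2.7651, (cx,cy)=(0.5157,-0.8568)
solve A·x = −loads:
  F[0-1] = -1098.0060 N (compression)
  F[0-2] = +1334.9460 N (tension)
  F[1-2] = -2588.5170 N (compression)
  Rx@0 = -754.8800 N
  Ry@0 = +932.2771 N
  Ry@2 = +2217.7329 N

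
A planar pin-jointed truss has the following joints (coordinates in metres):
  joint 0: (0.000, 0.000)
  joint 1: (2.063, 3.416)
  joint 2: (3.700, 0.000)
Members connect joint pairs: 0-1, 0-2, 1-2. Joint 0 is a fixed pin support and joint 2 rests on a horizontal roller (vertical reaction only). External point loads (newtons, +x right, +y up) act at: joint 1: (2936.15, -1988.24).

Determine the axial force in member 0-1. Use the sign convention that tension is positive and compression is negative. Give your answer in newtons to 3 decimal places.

2139.138

N=3 nodes, M=3 members, R=3 reactions → 2N=6, M+R=6
member 0 (0-1): L=3.9906, (cx,cy)=(0.5170,0.8560)
member 1 (0-2): L=3.7000, (cx,cy)=(1.0000,0.0000)
member 2 (1-2): L=3.7880, (cx,cy)=(0.4322,-0.9018)
solve A·x = −loads:
  F[0-1] = +2139.1376 N (tension)
  F[0-2] = +1830.2958 N (tension)
  F[1-2] = -4235.2667 N (compression)
  Rx@0 = -2936.1500 N
  Ry@0 = -1831.1188 N
  Ry@2 = +3819.3588 N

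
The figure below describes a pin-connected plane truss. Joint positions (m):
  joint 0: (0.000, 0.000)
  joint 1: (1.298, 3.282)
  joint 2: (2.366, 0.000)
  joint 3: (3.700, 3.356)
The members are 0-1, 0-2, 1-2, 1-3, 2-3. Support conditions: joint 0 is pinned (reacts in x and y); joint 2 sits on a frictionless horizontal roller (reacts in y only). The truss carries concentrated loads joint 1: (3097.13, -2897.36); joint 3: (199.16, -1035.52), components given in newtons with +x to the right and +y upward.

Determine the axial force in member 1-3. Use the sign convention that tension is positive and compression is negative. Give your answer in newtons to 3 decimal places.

N=4 nodes, M=5 members, R=3 reactions → 2N=8, M+R=8
member 0 (0-1): L=3.5294, (cx,cy)=(0.3678,0.9299)
member 1 (0-2): L=2.3660, (cx,cy)=(1.0000,0.0000)
member 2 (1-2): L=3.4514, (cx,cy)=(0.3094,-0.9509)
member 3 (1-3): L=2.4031, (cx,cy)=(0.9995,0.0308)
member 4 (2-3): L=3.6114, (cx,cy)=(0.3694,0.9293)
solve A·x = −loads:
  F[0-1] = +4145.1895 N (tension)
  F[0-2] = +1771.8018 N (tension)
  F[1-2] = -7080.5048 N (compression)
  F[1-3] = +618.6418 N (tension)
  F[2-3] = -1134.8288 N (compression)
  Rx@0 = -3296.2900 N
  Ry@0 = -3854.6766 N
  Ry@2 = +7787.5566 N

618.642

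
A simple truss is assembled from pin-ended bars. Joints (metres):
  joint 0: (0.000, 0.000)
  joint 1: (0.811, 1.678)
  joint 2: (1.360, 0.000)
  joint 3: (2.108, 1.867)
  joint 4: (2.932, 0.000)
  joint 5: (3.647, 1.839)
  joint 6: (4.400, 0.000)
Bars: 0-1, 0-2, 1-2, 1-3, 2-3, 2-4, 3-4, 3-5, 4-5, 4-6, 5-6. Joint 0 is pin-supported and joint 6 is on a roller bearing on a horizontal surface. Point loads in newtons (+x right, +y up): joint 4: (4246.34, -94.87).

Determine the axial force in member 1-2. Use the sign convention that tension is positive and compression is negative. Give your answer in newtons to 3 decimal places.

29.549

N=7 nodes, M=11 members, R=3 reactions → 2N=14, M+R=14
member 0 (0-1): L=1.8637, (cx,cy)=(0.4352,0.9004)
member 1 (0-2): L=1.3600, (cx,cy)=(1.0000,0.0000)
member 2 (1-2): L=1.7655, (cx,cy)=(0.3110,-0.9504)
member 3 (1-3): L=1.3107, (cx,cy)=(0.9895,0.1442)
member 4 (2-3): L=2.0113, (cx,cy)=(0.3719,0.9283)
member 5 (2-4): L=1.5720, (cx,cy)=(1.0000,0.0000)
member 6 (3-4): L=2.0408, (cx,cy)=(0.4038,-0.9149)
member 7 (3-5): L=1.5393, (cx,cy)=(0.9998,-0.0182)
member 8 (4-5): L=1.9731, (cx,cy)=(0.3624,0.9320)
member 9 (4-6): L=1.4680, (cx,cy)=(1.0000,0.0000)
member 10 (5-6): L=1.9872, (cx,cy)=(0.3789,-0.9254)
solve A·x = −loads:
  F[0-1] = -35.1551 N (compression)
  F[0-2] = +4261.6379 N (tension)
  F[1-2] = +29.5488 N (tension)
  F[1-3] = -24.7449 N (compression)
  F[2-3] = -30.2540 N (compression)
  F[2-4] = +4282.0779 N (tension)
  F[3-4] = +35.5943 N (tension)
  F[3-5] = -50.1182 N (compression)
  F[4-5] = +66.8498 N (tension)
  F[4-6] = +25.8853 N (tension)
  F[5-6] = -68.3122 N (compression)
  Rx@0 = -4246.3400 N
  Ry@0 = +31.6521 N
  Ry@6 = +63.2179 N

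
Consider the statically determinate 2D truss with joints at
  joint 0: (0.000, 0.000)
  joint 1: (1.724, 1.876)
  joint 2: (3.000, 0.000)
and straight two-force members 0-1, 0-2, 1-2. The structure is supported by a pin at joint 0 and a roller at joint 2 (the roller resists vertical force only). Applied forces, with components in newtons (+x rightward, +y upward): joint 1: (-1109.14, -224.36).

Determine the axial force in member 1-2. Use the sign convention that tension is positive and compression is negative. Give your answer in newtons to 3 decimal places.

682.884

N=3 nodes, M=3 members, R=3 reactions → 2N=6, M+R=6
member 0 (0-1): L=2.5479, (cx,cy)=(0.6766,0.7363)
member 1 (0-2): L=3.0000, (cx,cy)=(1.0000,0.0000)
member 2 (1-2): L=2.2688, (cx,cy)=(0.5624,-0.8269)
solve A·x = −loads:
  F[0-1] = -1071.5784 N (compression)
  F[0-2] = -384.0583 N (compression)
  F[1-2] = +682.8839 N (tension)
  Rx@0 = +1109.1400 N
  Ry@0 = +789.0100 N
  Ry@2 = -564.6500 N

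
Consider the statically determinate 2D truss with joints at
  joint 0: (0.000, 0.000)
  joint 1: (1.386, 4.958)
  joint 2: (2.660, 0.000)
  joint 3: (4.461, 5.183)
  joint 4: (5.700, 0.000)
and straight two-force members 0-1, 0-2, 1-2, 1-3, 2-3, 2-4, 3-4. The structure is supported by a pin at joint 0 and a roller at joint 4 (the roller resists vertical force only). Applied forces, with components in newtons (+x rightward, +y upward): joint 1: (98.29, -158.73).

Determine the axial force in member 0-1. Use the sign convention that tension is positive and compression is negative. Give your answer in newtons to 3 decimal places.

N=5 nodes, M=7 members, R=3 reactions → 2N=10, M+R=10
member 0 (0-1): L=5.1481, (cx,cy)=(0.2692,0.9631)
member 1 (0-2): L=2.6600, (cx,cy)=(1.0000,0.0000)
member 2 (1-2): L=5.1191, (cx,cy)=(0.2489,-0.9685)
member 3 (1-3): L=3.0832, (cx,cy)=(0.9973,0.0730)
member 4 (2-3): L=5.4870, (cx,cy)=(0.3282,0.9446)
member 5 (2-4): L=3.0400, (cx,cy)=(1.0000,0.0000)
member 6 (3-4): L=5.3290, (cx,cy)=(0.2325,-0.9726)
solve A·x = −loads:
  F[0-1] = -35.9665 N (compression)
  F[0-2] = +107.9731 N (tension)
  F[1-2] = -133.7649 N (compression)
  F[1-3] = -74.8823 N (compression)
  F[2-3] = +137.1548 N (tension)
  F[2-4] = +29.6642 N (tension)
  F[3-4] = -127.5879 N (compression)
  Rx@0 = -98.2900 N
  Ry@0 = +34.6385 N
  Ry@4 = +124.0915 N

-35.966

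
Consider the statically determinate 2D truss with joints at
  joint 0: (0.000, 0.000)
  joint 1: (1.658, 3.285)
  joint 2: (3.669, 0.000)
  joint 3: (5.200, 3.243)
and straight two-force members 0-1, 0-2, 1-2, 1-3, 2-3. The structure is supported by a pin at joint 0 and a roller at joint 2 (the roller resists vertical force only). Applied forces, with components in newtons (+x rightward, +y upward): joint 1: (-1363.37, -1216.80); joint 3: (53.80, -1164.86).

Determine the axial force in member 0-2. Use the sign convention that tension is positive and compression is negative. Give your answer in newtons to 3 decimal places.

-626.187

N=4 nodes, M=5 members, R=3 reactions → 2N=8, M+R=8
member 0 (0-1): L=3.6797, (cx,cy)=(0.4506,0.8927)
member 1 (0-2): L=3.6690, (cx,cy)=(1.0000,0.0000)
member 2 (1-2): L=3.8517, (cx,cy)=(0.5221,-0.8529)
member 3 (1-3): L=3.5422, (cx,cy)=(0.9999,-0.0119)
member 4 (2-3): L=3.5862, (cx,cy)=(0.4269,0.9043)
solve A·x = −loads:
  F[0-1] = -1516.6722 N (compression)
  F[0-2] = -626.1874 N (compression)
  F[1-2] = +152.5060 N (tension)
  F[1-3] = +600.4045 N (tension)
  F[2-3] = -1280.2714 N (compression)
  Rx@0 = +1309.5700 N
  Ry@0 = +1353.9878 N
  Ry@2 = +1027.6722 N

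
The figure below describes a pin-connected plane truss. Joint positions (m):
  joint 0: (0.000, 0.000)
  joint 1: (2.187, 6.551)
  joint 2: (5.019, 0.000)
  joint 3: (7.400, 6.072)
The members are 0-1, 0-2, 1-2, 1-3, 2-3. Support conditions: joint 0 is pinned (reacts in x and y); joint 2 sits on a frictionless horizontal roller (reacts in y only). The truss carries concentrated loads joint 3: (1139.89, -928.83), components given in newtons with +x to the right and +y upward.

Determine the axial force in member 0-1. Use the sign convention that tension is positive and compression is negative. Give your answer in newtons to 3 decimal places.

N=4 nodes, M=5 members, R=3 reactions → 2N=8, M+R=8
member 0 (0-1): L=6.9064, (cx,cy)=(0.3167,0.9485)
member 1 (0-2): L=5.0190, (cx,cy)=(1.0000,0.0000)
member 2 (1-2): L=7.1369, (cx,cy)=(0.3968,-0.9179)
member 3 (1-3): L=5.2350, (cx,cy)=(0.9958,-0.0915)
member 4 (2-3): L=6.5221, (cx,cy)=(0.3651,0.9310)
solve A·x = −loads:
  F[0-1] = +1918.4004 N (tension)
  F[0-2] = +532.4053 N (tension)
  F[1-2] = -2127.7630 N (compression)
  F[1-3] = +1457.9162 N (tension)
  F[2-3] = -854.3989 N (compression)
  Rx@0 = -1139.8900 N
  Ry@0 = -1819.6765 N
  Ry@2 = +2748.5065 N

1918.400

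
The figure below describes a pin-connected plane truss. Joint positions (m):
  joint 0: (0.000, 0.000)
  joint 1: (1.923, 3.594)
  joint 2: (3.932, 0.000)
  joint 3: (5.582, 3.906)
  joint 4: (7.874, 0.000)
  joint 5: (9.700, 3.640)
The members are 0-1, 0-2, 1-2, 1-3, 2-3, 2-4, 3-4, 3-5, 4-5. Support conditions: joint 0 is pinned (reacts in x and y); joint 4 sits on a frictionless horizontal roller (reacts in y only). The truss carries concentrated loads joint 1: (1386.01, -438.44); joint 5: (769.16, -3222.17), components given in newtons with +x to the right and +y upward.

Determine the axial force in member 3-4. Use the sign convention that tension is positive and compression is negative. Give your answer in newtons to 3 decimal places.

-2309.344

N=6 nodes, M=9 members, R=3 reactions → 2N=12, M+R=12
member 0 (0-1): L=4.0761, (cx,cy)=(0.4718,0.8817)
member 1 (0-2): L=3.9320, (cx,cy)=(1.0000,0.0000)
member 2 (1-2): L=4.1174, (cx,cy)=(0.4879,-0.8729)
member 3 (1-3): L=3.6723, (cx,cy)=(0.9964,0.0850)
member 4 (2-3): L=4.2402, (cx,cy)=(0.3891,0.9212)
member 5 (2-4): L=3.9420, (cx,cy)=(1.0000,0.0000)
member 6 (3-4): L=4.5288, (cx,cy)=(0.5061,-0.8625)
member 7 (3-5): L=4.1266, (cx,cy)=(0.9979,-0.0645)
member 8 (4-5): L=4.0723, (cx,cy)=(0.4484,0.8938)
solve A·x = −loads:
  F[0-1] = +1592.4121 N (tension)
  F[0-2] = +1403.9145 N (tension)
  F[1-2] = -2073.9774 N (compression)
  F[1-3] = +378.5705 N (tension)
  F[2-3] = +1965.2348 N (tension)
  F[2-4] = -372.7778 N (compression)
  F[3-4] = -2309.3439 N (compression)
  F[3-5] = +2315.4972 N (tension)
  F[4-5] = -3437.8891 N (compression)
  Rx@0 = -2155.1700 N
  Ry@0 = -1404.0625 N
  Ry@4 = +5064.6725 N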